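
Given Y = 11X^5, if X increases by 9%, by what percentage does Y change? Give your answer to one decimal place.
53.9%

For Y = 11X^5:
If X → X(1 + 0.09)
Then Y → Y · (1 + 0.09)^5
     ≈ Y · 1.5386

Percentage change = ((1 + 0.09)^5 − 1) × 100% ≈ 53.9%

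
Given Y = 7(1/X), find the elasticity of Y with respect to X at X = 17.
Elasticity = -1

Elasticity = (dY/dX) · (X/Y)

dY/dX = -7/X²
At X = 17: dY/dX = -7/289, Y = 7/17

Elasticity = (-7/289) · (17 / (7/17)) = -1

Interpretation: for a small percentage change in X, the percentage change in Y is approximately -1.00 times as large.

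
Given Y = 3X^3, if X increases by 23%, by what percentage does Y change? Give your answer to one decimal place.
86.1%

For Y = 3X^3:
If X → X(1 + 0.23)
Then Y → Y · (1 + 0.23)^3
     ≈ Y · 1.8609

Percentage change = ((1 + 0.23)^3 − 1) × 100% ≈ 86.1%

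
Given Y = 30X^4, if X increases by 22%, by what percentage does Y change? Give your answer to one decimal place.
121.5%

For Y = 30X^4:
If X → X(1 + 0.22)
Then Y → Y · (1 + 0.22)^4
     ≈ Y · 2.2153

Percentage change = ((1 + 0.22)^4 − 1) × 100% ≈ 121.5%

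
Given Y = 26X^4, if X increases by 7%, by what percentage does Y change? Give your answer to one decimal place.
31.1%

For Y = 26X^4:
If X → X(1 + 0.07)
Then Y → Y · (1 + 0.07)^4
     ≈ Y · 1.3108

Percentage change = ((1 + 0.07)^4 − 1) × 100% ≈ 31.1%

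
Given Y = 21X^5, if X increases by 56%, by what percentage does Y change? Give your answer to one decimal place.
823.9%

For Y = 21X^5:
If X → X(1 + 0.56)
Then Y → Y · (1 + 0.56)^5
     ≈ Y · 9.2390

Percentage change = ((1 + 0.56)^5 − 1) × 100% ≈ 823.9%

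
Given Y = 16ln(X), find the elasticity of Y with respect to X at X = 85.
Elasticity = 1/ln(85) ≈ 0.2251

Elasticity = (dY/dX) · (X/Y)

dY/dX = 16/X
At X = 85: dY/dX = 16/85, Y = 16·ln(85)

Elasticity = (16/85) · (85 / (16·ln(85))) = 1/ln(85) ≈ 0.2251

Interpretation: for a small percentage change in X, the percentage change in Y is approximately 0.23 times as large.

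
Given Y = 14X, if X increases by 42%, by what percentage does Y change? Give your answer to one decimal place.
42.0%

For Y = 14X:
If X → X(1 + 0.42)
Then Y → Y · (1 + 0.42)^1
     = Y · 1.4200

Percentage change = ((1 + 0.42)^1 − 1) × 100% = 42.0%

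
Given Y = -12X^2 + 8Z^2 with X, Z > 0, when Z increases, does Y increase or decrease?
Y increases

Taking the partial derivative:
∂Y/∂Z = 16Z

∂Y/∂Z = 16Z > 0 (assuming positive values)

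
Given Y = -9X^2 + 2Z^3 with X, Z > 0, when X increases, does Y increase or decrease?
Y decreases

Taking the partial derivative:
∂Y/∂X = -18X

∂Y/∂X = -18X < 0 (assuming positive values)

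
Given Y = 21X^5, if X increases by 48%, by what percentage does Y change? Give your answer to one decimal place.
610.1%

For Y = 21X^5:
If X → X(1 + 0.48)
Then Y → Y · (1 + 0.48)^5
     ≈ Y · 7.1008

Percentage change = ((1 + 0.48)^5 − 1) × 100% ≈ 610.1%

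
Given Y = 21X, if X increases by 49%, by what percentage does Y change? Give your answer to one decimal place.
49.0%

For Y = 21X:
If X → X(1 + 0.49)
Then Y → Y · (1 + 0.49)^1
     = Y · 1.4900

Percentage change = ((1 + 0.49)^1 − 1) × 100% = 49.0%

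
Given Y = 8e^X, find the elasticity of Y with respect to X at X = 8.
Elasticity = 8

Elasticity = (dY/dX) · (X/Y)

dY/dX = 8·e^X
At X = 8: dY/dX = 8·e^8, Y = 8·e^8

Elasticity = (8·e^8) · (8 / (8·e^8)) = 8

Interpretation: for a small percentage change in X, the percentage change in Y is approximately 8.00 times as large.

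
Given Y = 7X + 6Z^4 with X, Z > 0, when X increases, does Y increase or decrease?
Y increases

Taking the partial derivative:
∂Y/∂X = 7

∂Y/∂X = 7 > 0 (assuming positive values)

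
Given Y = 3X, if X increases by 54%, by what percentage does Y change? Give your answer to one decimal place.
54.0%

For Y = 3X:
If X → X(1 + 0.54)
Then Y → Y · (1 + 0.54)^1
     = Y · 1.5400

Percentage change = ((1 + 0.54)^1 − 1) × 100% = 54.0%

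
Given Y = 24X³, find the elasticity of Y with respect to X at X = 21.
Elasticity = 3

Elasticity = (dY/dX) · (X/Y)

dY/dX = 72·X²
At X = 21: dY/dX = 31752, Y = 222264

Elasticity = 31752 · (21 / 222264) = 3

Interpretation: for a small percentage change in X, the percentage change in Y is approximately 3.00 times as large.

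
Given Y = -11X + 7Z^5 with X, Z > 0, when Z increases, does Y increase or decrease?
Y increases

Taking the partial derivative:
∂Y/∂Z = 35Z^4

∂Y/∂Z = 35Z^4 > 0 (assuming positive values)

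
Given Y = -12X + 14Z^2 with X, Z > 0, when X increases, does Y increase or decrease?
Y decreases

Taking the partial derivative:
∂Y/∂X = -12

∂Y/∂X = -12 < 0 (assuming positive values)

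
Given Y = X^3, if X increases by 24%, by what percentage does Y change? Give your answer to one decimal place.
90.7%

For Y = X^3:
If X → X(1 + 0.24)
Then Y → Y · (1 + 0.24)^3
     ≈ Y · 1.9066

Percentage change = ((1 + 0.24)^3 − 1) × 100% ≈ 90.7%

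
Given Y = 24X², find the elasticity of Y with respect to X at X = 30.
Elasticity = 2

Elasticity = (dY/dX) · (X/Y)

dY/dX = 48·X
At X = 30: dY/dX = 1440, Y = 21600

Elasticity = 1440 · (30 / 21600) = 2

Interpretation: for a small percentage change in X, the percentage change in Y is approximately 2.00 times as large.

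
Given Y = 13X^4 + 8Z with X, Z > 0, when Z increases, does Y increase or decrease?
Y increases

Taking the partial derivative:
∂Y/∂Z = 8

∂Y/∂Z = 8 > 0 (assuming positive values)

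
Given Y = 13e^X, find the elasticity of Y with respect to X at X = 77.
Elasticity = 77

Elasticity = (dY/dX) · (X/Y)

dY/dX = 13·e^X
At X = 77: dY/dX = 13·e^77, Y = 13·e^77

Elasticity = (13·e^77) · (77 / (13·e^77)) = 77

Interpretation: for a small percentage change in X, the percentage change in Y is approximately 77.00 times as large.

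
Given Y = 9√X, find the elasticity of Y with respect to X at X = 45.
Elasticity = 1/2

Elasticity = (dY/dX) · (X/Y)

dY/dX = 9/(2·√X)
At X = 45: dY/dX = 3·√5/10, Y = 27·√5

Elasticity = (3·√5/10) · (45 / (27·√5)) = 1/2

Interpretation: for a small percentage change in X, the percentage change in Y is approximately 0.50 times as large.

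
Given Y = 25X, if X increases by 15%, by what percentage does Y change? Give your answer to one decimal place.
15.0%

For Y = 25X:
If X → X(1 + 0.15)
Then Y → Y · (1 + 0.15)^1
     = Y · 1.1500

Percentage change = ((1 + 0.15)^1 − 1) × 100% = 15.0%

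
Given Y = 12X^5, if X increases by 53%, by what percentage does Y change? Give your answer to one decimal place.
738.4%

For Y = 12X^5:
If X → X(1 + 0.53)
Then Y → Y · (1 + 0.53)^5
     ≈ Y · 8.3841

Percentage change = ((1 + 0.53)^5 − 1) × 100% ≈ 738.4%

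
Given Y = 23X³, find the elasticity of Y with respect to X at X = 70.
Elasticity = 3

Elasticity = (dY/dX) · (X/Y)

dY/dX = 69·X²
At X = 70: dY/dX = 338100, Y = 7889000

Elasticity = 338100 · (70 / 7889000) = 3

Interpretation: for a small percentage change in X, the percentage change in Y is approximately 3.00 times as large.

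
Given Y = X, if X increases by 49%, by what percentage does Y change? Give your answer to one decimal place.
49.0%

For Y = X:
If X → X(1 + 0.49)
Then Y → Y · (1 + 0.49)^1
     = Y · 1.4900

Percentage change = ((1 + 0.49)^1 − 1) × 100% = 49.0%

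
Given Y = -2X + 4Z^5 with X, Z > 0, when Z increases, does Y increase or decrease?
Y increases

Taking the partial derivative:
∂Y/∂Z = 20Z^4

∂Y/∂Z = 20Z^4 > 0 (assuming positive values)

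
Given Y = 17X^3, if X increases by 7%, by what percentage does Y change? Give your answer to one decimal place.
22.5%

For Y = 17X^3:
If X → X(1 + 0.07)
Then Y → Y · (1 + 0.07)^3
     ≈ Y · 1.2250

Percentage change = ((1 + 0.07)^3 − 1) × 100% ≈ 22.5%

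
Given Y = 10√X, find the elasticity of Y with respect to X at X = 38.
Elasticity = 1/2

Elasticity = (dY/dX) · (X/Y)

dY/dX = 5/√X
At X = 38: dY/dX = 5·√38/38, Y = 10·√38

Elasticity = (5·√38/38) · (38 / (10·√38)) = 1/2

Interpretation: for a small percentage change in X, the percentage change in Y is approximately 0.50 times as large.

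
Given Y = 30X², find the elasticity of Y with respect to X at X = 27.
Elasticity = 2

Elasticity = (dY/dX) · (X/Y)

dY/dX = 60·X
At X = 27: dY/dX = 1620, Y = 21870

Elasticity = 1620 · (27 / 21870) = 2

Interpretation: for a small percentage change in X, the percentage change in Y is approximately 2.00 times as large.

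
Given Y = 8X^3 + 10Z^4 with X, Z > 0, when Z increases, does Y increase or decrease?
Y increases

Taking the partial derivative:
∂Y/∂Z = 40Z^3

∂Y/∂Z = 40Z^3 > 0 (assuming positive values)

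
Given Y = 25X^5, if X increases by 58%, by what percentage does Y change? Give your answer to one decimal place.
884.7%

For Y = 25X^5:
If X → X(1 + 0.58)
Then Y → Y · (1 + 0.58)^5
     ≈ Y · 9.8466

Percentage change = ((1 + 0.58)^5 − 1) × 100% ≈ 884.7%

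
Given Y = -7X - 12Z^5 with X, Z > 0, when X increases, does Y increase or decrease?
Y decreases

Taking the partial derivative:
∂Y/∂X = -7

∂Y/∂X = -7 < 0 (assuming positive values)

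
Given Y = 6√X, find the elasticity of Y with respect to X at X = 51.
Elasticity = 1/2

Elasticity = (dY/dX) · (X/Y)

dY/dX = 3/√X
At X = 51: dY/dX = √51/17, Y = 6·√51

Elasticity = (√51/17) · (51 / (6·√51)) = 1/2

Interpretation: for a small percentage change in X, the percentage change in Y is approximately 0.50 times as large.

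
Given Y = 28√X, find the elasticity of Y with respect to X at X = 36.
Elasticity = 1/2

Elasticity = (dY/dX) · (X/Y)

dY/dX = 14/√X
At X = 36: dY/dX = 7/3, Y = 168

Elasticity = (7/3) · (36 / 168) = 1/2

Interpretation: for a small percentage change in X, the percentage change in Y is approximately 0.50 times as large.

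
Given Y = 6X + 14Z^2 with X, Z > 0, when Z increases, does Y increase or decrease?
Y increases

Taking the partial derivative:
∂Y/∂Z = 28Z

∂Y/∂Z = 28Z > 0 (assuming positive values)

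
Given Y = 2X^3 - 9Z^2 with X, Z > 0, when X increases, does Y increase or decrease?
Y increases

Taking the partial derivative:
∂Y/∂X = 6X^2

∂Y/∂X = 6X^2 > 0 (assuming positive values)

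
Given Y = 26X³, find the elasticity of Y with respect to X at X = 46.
Elasticity = 3

Elasticity = (dY/dX) · (X/Y)

dY/dX = 78·X²
At X = 46: dY/dX = 165048, Y = 2530736

Elasticity = 165048 · (46 / 2530736) = 3

Interpretation: for a small percentage change in X, the percentage change in Y is approximately 3.00 times as large.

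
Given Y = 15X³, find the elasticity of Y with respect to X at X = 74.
Elasticity = 3

Elasticity = (dY/dX) · (X/Y)

dY/dX = 45·X²
At X = 74: dY/dX = 246420, Y = 6078360

Elasticity = 246420 · (74 / 6078360) = 3

Interpretation: for a small percentage change in X, the percentage change in Y is approximately 3.00 times as large.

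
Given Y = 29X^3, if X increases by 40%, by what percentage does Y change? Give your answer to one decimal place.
174.4%

For Y = 29X^3:
If X → X(1 + 0.4)
Then Y → Y · (1 + 0.4)^3
     = Y · 2.7440

Percentage change = ((1 + 0.4)^3 − 1) × 100% = 174.4%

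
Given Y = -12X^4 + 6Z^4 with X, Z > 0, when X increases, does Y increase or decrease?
Y decreases

Taking the partial derivative:
∂Y/∂X = -48X^3

∂Y/∂X = -48X^3 < 0 (assuming positive values)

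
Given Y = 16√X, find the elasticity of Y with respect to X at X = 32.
Elasticity = 1/2

Elasticity = (dY/dX) · (X/Y)

dY/dX = 8/√X
At X = 32: dY/dX = √2, Y = 64·√2

Elasticity = (√2) · (32 / (64·√2)) = 1/2

Interpretation: for a small percentage change in X, the percentage change in Y is approximately 0.50 times as large.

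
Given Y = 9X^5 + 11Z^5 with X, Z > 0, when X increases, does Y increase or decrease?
Y increases

Taking the partial derivative:
∂Y/∂X = 45X^4

∂Y/∂X = 45X^4 > 0 (assuming positive values)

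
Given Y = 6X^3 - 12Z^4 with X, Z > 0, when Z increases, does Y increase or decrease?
Y decreases

Taking the partial derivative:
∂Y/∂Z = -48Z^3

∂Y/∂Z = -48Z^3 < 0 (assuming positive values)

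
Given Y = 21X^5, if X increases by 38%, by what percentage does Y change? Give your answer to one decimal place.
400.5%

For Y = 21X^5:
If X → X(1 + 0.38)
Then Y → Y · (1 + 0.38)^5
     ≈ Y · 5.0049

Percentage change = ((1 + 0.38)^5 − 1) × 100% ≈ 400.5%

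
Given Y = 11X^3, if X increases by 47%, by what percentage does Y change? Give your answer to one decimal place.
217.7%

For Y = 11X^3:
If X → X(1 + 0.47)
Then Y → Y · (1 + 0.47)^3
     ≈ Y · 3.1765

Percentage change = ((1 + 0.47)^3 − 1) × 100% ≈ 217.7%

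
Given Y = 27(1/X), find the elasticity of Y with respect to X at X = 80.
Elasticity = -1

Elasticity = (dY/dX) · (X/Y)

dY/dX = -27/X²
At X = 80: dY/dX = -27/6400, Y = 27/80

Elasticity = (-27/6400) · (80 / (27/80)) = -1

Interpretation: for a small percentage change in X, the percentage change in Y is approximately -1.00 times as large.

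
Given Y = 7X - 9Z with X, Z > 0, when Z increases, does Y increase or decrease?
Y decreases

Taking the partial derivative:
∂Y/∂Z = -9

∂Y/∂Z = -9 < 0 (assuming positive values)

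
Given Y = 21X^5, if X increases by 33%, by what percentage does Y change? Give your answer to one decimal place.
316.2%

For Y = 21X^5:
If X → X(1 + 0.33)
Then Y → Y · (1 + 0.33)^5
     ≈ Y · 4.1616

Percentage change = ((1 + 0.33)^5 − 1) × 100% ≈ 316.2%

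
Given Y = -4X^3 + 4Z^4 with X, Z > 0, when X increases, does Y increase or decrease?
Y decreases

Taking the partial derivative:
∂Y/∂X = -12X^2

∂Y/∂X = -12X^2 < 0 (assuming positive values)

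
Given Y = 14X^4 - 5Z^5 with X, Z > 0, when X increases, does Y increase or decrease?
Y increases

Taking the partial derivative:
∂Y/∂X = 56X^3

∂Y/∂X = 56X^3 > 0 (assuming positive values)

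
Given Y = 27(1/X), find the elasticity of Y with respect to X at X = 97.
Elasticity = -1

Elasticity = (dY/dX) · (X/Y)

dY/dX = -27/X²
At X = 97: dY/dX = -27/9409, Y = 27/97

Elasticity = (-27/9409) · (97 / (27/97)) = -1

Interpretation: for a small percentage change in X, the percentage change in Y is approximately -1.00 times as large.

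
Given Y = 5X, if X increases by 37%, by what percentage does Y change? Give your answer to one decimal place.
37.0%

For Y = 5X:
If X → X(1 + 0.37)
Then Y → Y · (1 + 0.37)^1
     = Y · 1.3700

Percentage change = ((1 + 0.37)^1 − 1) × 100% = 37.0%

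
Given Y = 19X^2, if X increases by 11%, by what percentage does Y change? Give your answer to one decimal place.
23.2%

For Y = 19X^2:
If X → X(1 + 0.11)
Then Y → Y · (1 + 0.11)^2
     = Y · 1.2321

Percentage change = ((1 + 0.11)^2 − 1) × 100% ≈ 23.2%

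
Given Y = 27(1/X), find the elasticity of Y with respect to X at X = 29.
Elasticity = -1

Elasticity = (dY/dX) · (X/Y)

dY/dX = -27/X²
At X = 29: dY/dX = -27/841, Y = 27/29

Elasticity = (-27/841) · (29 / (27/29)) = -1

Interpretation: for a small percentage change in X, the percentage change in Y is approximately -1.00 times as large.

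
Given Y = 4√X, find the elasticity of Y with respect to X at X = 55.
Elasticity = 1/2

Elasticity = (dY/dX) · (X/Y)

dY/dX = 2/√X
At X = 55: dY/dX = 2·√55/55, Y = 4·√55

Elasticity = (2·√55/55) · (55 / (4·√55)) = 1/2

Interpretation: for a small percentage change in X, the percentage change in Y is approximately 0.50 times as large.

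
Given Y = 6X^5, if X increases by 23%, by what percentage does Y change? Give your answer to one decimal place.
181.5%

For Y = 6X^5:
If X → X(1 + 0.23)
Then Y → Y · (1 + 0.23)^5
     ≈ Y · 2.8153

Percentage change = ((1 + 0.23)^5 − 1) × 100% ≈ 181.5%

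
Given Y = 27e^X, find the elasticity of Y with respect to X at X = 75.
Elasticity = 75

Elasticity = (dY/dX) · (X/Y)

dY/dX = 27·e^X
At X = 75: dY/dX = 27·e^75, Y = 27·e^75

Elasticity = (27·e^75) · (75 / (27·e^75)) = 75

Interpretation: for a small percentage change in X, the percentage change in Y is approximately 75.00 times as large.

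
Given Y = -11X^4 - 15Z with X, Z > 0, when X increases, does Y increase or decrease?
Y decreases

Taking the partial derivative:
∂Y/∂X = -44X^3

∂Y/∂X = -44X^3 < 0 (assuming positive values)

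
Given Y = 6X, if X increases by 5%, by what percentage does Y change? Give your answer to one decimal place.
5.0%

For Y = 6X:
If X → X(1 + 0.05)
Then Y → Y · (1 + 0.05)^1
     = Y · 1.0500

Percentage change = ((1 + 0.05)^1 − 1) × 100% = 5.0%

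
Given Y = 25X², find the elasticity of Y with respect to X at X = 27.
Elasticity = 2

Elasticity = (dY/dX) · (X/Y)

dY/dX = 50·X
At X = 27: dY/dX = 1350, Y = 18225

Elasticity = 1350 · (27 / 18225) = 2

Interpretation: for a small percentage change in X, the percentage change in Y is approximately 2.00 times as large.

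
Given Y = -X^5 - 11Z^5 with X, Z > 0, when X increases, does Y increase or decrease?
Y decreases

Taking the partial derivative:
∂Y/∂X = -5X^4

∂Y/∂X = -5X^4 < 0 (assuming positive values)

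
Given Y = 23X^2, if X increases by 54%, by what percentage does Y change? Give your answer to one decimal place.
137.2%

For Y = 23X^2:
If X → X(1 + 0.54)
Then Y → Y · (1 + 0.54)^2
     = Y · 2.3716

Percentage change = ((1 + 0.54)^2 − 1) × 100% ≈ 137.2%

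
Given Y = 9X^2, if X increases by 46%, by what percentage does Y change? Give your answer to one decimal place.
113.2%

For Y = 9X^2:
If X → X(1 + 0.46)
Then Y → Y · (1 + 0.46)^2
     = Y · 2.1316

Percentage change = ((1 + 0.46)^2 − 1) × 100% ≈ 113.2%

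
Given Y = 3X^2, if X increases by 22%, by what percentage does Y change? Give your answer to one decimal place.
48.8%

For Y = 3X^2:
If X → X(1 + 0.22)
Then Y → Y · (1 + 0.22)^2
     = Y · 1.4884

Percentage change = ((1 + 0.22)^2 − 1) × 100% ≈ 48.8%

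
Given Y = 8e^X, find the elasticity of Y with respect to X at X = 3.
Elasticity = 3

Elasticity = (dY/dX) · (X/Y)

dY/dX = 8·e^X
At X = 3: dY/dX = 8·e^3, Y = 8·e^3

Elasticity = (8·e^3) · (3 / (8·e^3)) = 3

Interpretation: for a small percentage change in X, the percentage change in Y is approximately 3.00 times as large.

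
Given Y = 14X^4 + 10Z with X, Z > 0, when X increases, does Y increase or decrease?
Y increases

Taking the partial derivative:
∂Y/∂X = 56X^3

∂Y/∂X = 56X^3 > 0 (assuming positive values)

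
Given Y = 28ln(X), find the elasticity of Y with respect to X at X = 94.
Elasticity = 1/ln(94) ≈ 0.2201

Elasticity = (dY/dX) · (X/Y)

dY/dX = 28/X
At X = 94: dY/dX = 14/47, Y = 28·ln(94)

Elasticity = (14/47) · (94 / (28·ln(94))) = 1/ln(94) ≈ 0.2201

Interpretation: for a small percentage change in X, the percentage change in Y is approximately 0.22 times as large.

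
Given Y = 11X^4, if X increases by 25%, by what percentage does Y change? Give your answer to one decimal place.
144.1%

For Y = 11X^4:
If X → X(1 + 0.25)
Then Y → Y · (1 + 0.25)^4
     ≈ Y · 2.4414

Percentage change = ((1 + 0.25)^4 − 1) × 100% ≈ 144.1%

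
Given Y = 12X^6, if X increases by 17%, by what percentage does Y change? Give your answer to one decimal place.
156.5%

For Y = 12X^6:
If X → X(1 + 0.17)
Then Y → Y · (1 + 0.17)^6
     ≈ Y · 2.5652

Percentage change = ((1 + 0.17)^6 − 1) × 100% ≈ 156.5%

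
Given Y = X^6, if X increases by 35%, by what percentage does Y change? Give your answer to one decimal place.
505.3%

For Y = X^6:
If X → X(1 + 0.35)
Then Y → Y · (1 + 0.35)^6
     ≈ Y · 6.0534

Percentage change = ((1 + 0.35)^6 − 1) × 100% ≈ 505.3%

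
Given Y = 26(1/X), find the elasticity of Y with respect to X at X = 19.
Elasticity = -1

Elasticity = (dY/dX) · (X/Y)

dY/dX = -26/X²
At X = 19: dY/dX = -26/361, Y = 26/19

Elasticity = (-26/361) · (19 / (26/19)) = -1

Interpretation: for a small percentage change in X, the percentage change in Y is approximately -1.00 times as large.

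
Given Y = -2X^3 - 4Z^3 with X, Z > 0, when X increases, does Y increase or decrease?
Y decreases

Taking the partial derivative:
∂Y/∂X = -6X^2

∂Y/∂X = -6X^2 < 0 (assuming positive values)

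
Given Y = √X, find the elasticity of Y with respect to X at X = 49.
Elasticity = 1/2

Elasticity = (dY/dX) · (X/Y)

dY/dX = 1/(2·√X)
At X = 49: dY/dX = 1/14, Y = 7

Elasticity = (1/14) · (49 / 7) = 1/2

Interpretation: for a small percentage change in X, the percentage change in Y is approximately 0.50 times as large.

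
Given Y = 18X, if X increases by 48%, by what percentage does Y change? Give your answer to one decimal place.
48.0%

For Y = 18X:
If X → X(1 + 0.48)
Then Y → Y · (1 + 0.48)^1
     = Y · 1.4800

Percentage change = ((1 + 0.48)^1 − 1) × 100% = 48.0%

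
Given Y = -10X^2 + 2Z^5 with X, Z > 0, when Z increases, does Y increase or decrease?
Y increases

Taking the partial derivative:
∂Y/∂Z = 10Z^4

∂Y/∂Z = 10Z^4 > 0 (assuming positive values)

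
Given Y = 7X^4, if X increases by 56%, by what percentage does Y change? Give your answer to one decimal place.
492.2%

For Y = 7X^4:
If X → X(1 + 0.56)
Then Y → Y · (1 + 0.56)^4
     ≈ Y · 5.9224

Percentage change = ((1 + 0.56)^4 − 1) × 100% ≈ 492.2%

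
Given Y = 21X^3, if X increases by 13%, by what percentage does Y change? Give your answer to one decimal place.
44.3%

For Y = 21X^3:
If X → X(1 + 0.13)
Then Y → Y · (1 + 0.13)^3
     ≈ Y · 1.4429

Percentage change = ((1 + 0.13)^3 − 1) × 100% ≈ 44.3%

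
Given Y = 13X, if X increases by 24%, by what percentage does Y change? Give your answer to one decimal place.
24.0%

For Y = 13X:
If X → X(1 + 0.24)
Then Y → Y · (1 + 0.24)^1
     = Y · 1.2400

Percentage change = ((1 + 0.24)^1 − 1) × 100% = 24.0%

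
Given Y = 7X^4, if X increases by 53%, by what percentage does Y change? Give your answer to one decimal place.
448.0%

For Y = 7X^4:
If X → X(1 + 0.53)
Then Y → Y · (1 + 0.53)^4
     ≈ Y · 5.4798

Percentage change = ((1 + 0.53)^4 − 1) × 100% ≈ 448.0%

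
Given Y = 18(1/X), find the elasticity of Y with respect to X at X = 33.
Elasticity = -1

Elasticity = (dY/dX) · (X/Y)

dY/dX = -18/X²
At X = 33: dY/dX = -2/121, Y = 6/11

Elasticity = (-2/121) · (33 / (6/11)) = -1

Interpretation: for a small percentage change in X, the percentage change in Y is approximately -1.00 times as large.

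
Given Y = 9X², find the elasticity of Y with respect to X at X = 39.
Elasticity = 2

Elasticity = (dY/dX) · (X/Y)

dY/dX = 18·X
At X = 39: dY/dX = 702, Y = 13689

Elasticity = 702 · (39 / 13689) = 2

Interpretation: for a small percentage change in X, the percentage change in Y is approximately 2.00 times as large.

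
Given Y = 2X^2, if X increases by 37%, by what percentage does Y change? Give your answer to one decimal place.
87.7%

For Y = 2X^2:
If X → X(1 + 0.37)
Then Y → Y · (1 + 0.37)^2
     = Y · 1.8769

Percentage change = ((1 + 0.37)^2 − 1) × 100% ≈ 87.7%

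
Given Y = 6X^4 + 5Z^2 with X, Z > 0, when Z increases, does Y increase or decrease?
Y increases

Taking the partial derivative:
∂Y/∂Z = 10Z

∂Y/∂Z = 10Z > 0 (assuming positive values)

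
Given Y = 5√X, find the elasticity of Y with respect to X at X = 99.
Elasticity = 1/2

Elasticity = (dY/dX) · (X/Y)

dY/dX = 5/(2·√X)
At X = 99: dY/dX = 5·√11/66, Y = 15·√11

Elasticity = (5·√11/66) · (99 / (15·√11)) = 1/2

Interpretation: for a small percentage change in X, the percentage change in Y is approximately 0.50 times as large.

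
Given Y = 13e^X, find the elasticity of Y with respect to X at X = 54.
Elasticity = 54

Elasticity = (dY/dX) · (X/Y)

dY/dX = 13·e^X
At X = 54: dY/dX = 13·e^54, Y = 13·e^54

Elasticity = (13·e^54) · (54 / (13·e^54)) = 54

Interpretation: for a small percentage change in X, the percentage change in Y is approximately 54.00 times as large.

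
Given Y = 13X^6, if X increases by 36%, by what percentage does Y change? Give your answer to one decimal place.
532.8%

For Y = 13X^6:
If X → X(1 + 0.36)
Then Y → Y · (1 + 0.36)^6
     ≈ Y · 6.3275

Percentage change = ((1 + 0.36)^6 − 1) × 100% ≈ 532.8%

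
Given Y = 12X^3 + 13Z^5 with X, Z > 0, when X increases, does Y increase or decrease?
Y increases

Taking the partial derivative:
∂Y/∂X = 36X^2

∂Y/∂X = 36X^2 > 0 (assuming positive values)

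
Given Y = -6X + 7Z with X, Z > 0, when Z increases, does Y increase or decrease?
Y increases

Taking the partial derivative:
∂Y/∂Z = 7

∂Y/∂Z = 7 > 0 (assuming positive values)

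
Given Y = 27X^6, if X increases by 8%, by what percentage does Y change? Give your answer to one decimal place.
58.7%

For Y = 27X^6:
If X → X(1 + 0.08)
Then Y → Y · (1 + 0.08)^6
     ≈ Y · 1.5869

Percentage change = ((1 + 0.08)^6 − 1) × 100% ≈ 58.7%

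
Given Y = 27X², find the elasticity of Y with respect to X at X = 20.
Elasticity = 2

Elasticity = (dY/dX) · (X/Y)

dY/dX = 54·X
At X = 20: dY/dX = 1080, Y = 10800

Elasticity = 1080 · (20 / 10800) = 2

Interpretation: for a small percentage change in X, the percentage change in Y is approximately 2.00 times as large.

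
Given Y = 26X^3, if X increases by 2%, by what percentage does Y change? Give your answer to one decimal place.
6.1%

For Y = 26X^3:
If X → X(1 + 0.02)
Then Y → Y · (1 + 0.02)^3
     ≈ Y · 1.0612

Percentage change = ((1 + 0.02)^3 − 1) × 100% ≈ 6.1%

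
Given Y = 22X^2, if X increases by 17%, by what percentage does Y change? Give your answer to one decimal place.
36.9%

For Y = 22X^2:
If X → X(1 + 0.17)
Then Y → Y · (1 + 0.17)^2
     = Y · 1.3689

Percentage change = ((1 + 0.17)^2 − 1) × 100% ≈ 36.9%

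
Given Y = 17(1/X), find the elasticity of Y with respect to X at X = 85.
Elasticity = -1

Elasticity = (dY/dX) · (X/Y)

dY/dX = -17/X²
At X = 85: dY/dX = -1/425, Y = 1/5

Elasticity = (-1/425) · (85 / (1/5)) = -1

Interpretation: for a small percentage change in X, the percentage change in Y is approximately -1.00 times as large.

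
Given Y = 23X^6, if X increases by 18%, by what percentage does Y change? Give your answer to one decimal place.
170.0%

For Y = 23X^6:
If X → X(1 + 0.18)
Then Y → Y · (1 + 0.18)^6
     ≈ Y · 2.6996

Percentage change = ((1 + 0.18)^6 − 1) × 100% ≈ 170.0%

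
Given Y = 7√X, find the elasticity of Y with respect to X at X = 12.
Elasticity = 1/2

Elasticity = (dY/dX) · (X/Y)

dY/dX = 7/(2·√X)
At X = 12: dY/dX = 7·√3/12, Y = 14·√3

Elasticity = (7·√3/12) · (12 / (14·√3)) = 1/2

Interpretation: for a small percentage change in X, the percentage change in Y is approximately 0.50 times as large.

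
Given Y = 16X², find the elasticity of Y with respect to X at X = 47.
Elasticity = 2

Elasticity = (dY/dX) · (X/Y)

dY/dX = 32·X
At X = 47: dY/dX = 1504, Y = 35344

Elasticity = 1504 · (47 / 35344) = 2

Interpretation: for a small percentage change in X, the percentage change in Y is approximately 2.00 times as large.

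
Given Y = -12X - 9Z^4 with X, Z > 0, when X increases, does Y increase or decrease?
Y decreases

Taking the partial derivative:
∂Y/∂X = -12

∂Y/∂X = -12 < 0 (assuming positive values)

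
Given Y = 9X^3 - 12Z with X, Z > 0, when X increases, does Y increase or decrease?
Y increases

Taking the partial derivative:
∂Y/∂X = 27X^2

∂Y/∂X = 27X^2 > 0 (assuming positive values)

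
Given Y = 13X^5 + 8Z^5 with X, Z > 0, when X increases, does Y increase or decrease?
Y increases

Taking the partial derivative:
∂Y/∂X = 65X^4

∂Y/∂X = 65X^4 > 0 (assuming positive values)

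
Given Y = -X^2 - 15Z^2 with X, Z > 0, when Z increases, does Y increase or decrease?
Y decreases

Taking the partial derivative:
∂Y/∂Z = -30Z

∂Y/∂Z = -30Z < 0 (assuming positive values)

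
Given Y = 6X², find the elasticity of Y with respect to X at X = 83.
Elasticity = 2

Elasticity = (dY/dX) · (X/Y)

dY/dX = 12·X
At X = 83: dY/dX = 996, Y = 41334

Elasticity = 996 · (83 / 41334) = 2

Interpretation: for a small percentage change in X, the percentage change in Y is approximately 2.00 times as large.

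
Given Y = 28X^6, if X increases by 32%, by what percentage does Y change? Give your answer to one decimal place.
429.0%

For Y = 28X^6:
If X → X(1 + 0.32)
Then Y → Y · (1 + 0.32)^6
     ≈ Y · 5.2899

Percentage change = ((1 + 0.32)^6 − 1) × 100% ≈ 429.0%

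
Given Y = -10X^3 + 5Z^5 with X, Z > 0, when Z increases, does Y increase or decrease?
Y increases

Taking the partial derivative:
∂Y/∂Z = 25Z^4

∂Y/∂Z = 25Z^4 > 0 (assuming positive values)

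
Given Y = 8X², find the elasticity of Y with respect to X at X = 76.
Elasticity = 2

Elasticity = (dY/dX) · (X/Y)

dY/dX = 16·X
At X = 76: dY/dX = 1216, Y = 46208

Elasticity = 1216 · (76 / 46208) = 2

Interpretation: for a small percentage change in X, the percentage change in Y is approximately 2.00 times as large.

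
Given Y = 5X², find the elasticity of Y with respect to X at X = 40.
Elasticity = 2

Elasticity = (dY/dX) · (X/Y)

dY/dX = 10·X
At X = 40: dY/dX = 400, Y = 8000

Elasticity = 400 · (40 / 8000) = 2

Interpretation: for a small percentage change in X, the percentage change in Y is approximately 2.00 times as large.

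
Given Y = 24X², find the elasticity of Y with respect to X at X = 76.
Elasticity = 2

Elasticity = (dY/dX) · (X/Y)

dY/dX = 48·X
At X = 76: dY/dX = 3648, Y = 138624

Elasticity = 3648 · (76 / 138624) = 2

Interpretation: for a small percentage change in X, the percentage change in Y is approximately 2.00 times as large.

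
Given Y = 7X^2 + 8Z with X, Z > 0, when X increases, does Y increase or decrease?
Y increases

Taking the partial derivative:
∂Y/∂X = 14X

∂Y/∂X = 14X > 0 (assuming positive values)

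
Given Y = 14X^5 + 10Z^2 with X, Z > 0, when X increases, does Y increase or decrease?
Y increases

Taking the partial derivative:
∂Y/∂X = 70X^4

∂Y/∂X = 70X^4 > 0 (assuming positive values)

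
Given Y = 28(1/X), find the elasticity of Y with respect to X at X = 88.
Elasticity = -1

Elasticity = (dY/dX) · (X/Y)

dY/dX = -28/X²
At X = 88: dY/dX = -7/1936, Y = 7/22

Elasticity = (-7/1936) · (88 / (7/22)) = -1

Interpretation: for a small percentage change in X, the percentage change in Y is approximately -1.00 times as large.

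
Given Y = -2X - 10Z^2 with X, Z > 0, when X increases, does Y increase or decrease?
Y decreases

Taking the partial derivative:
∂Y/∂X = -2

∂Y/∂X = -2 < 0 (assuming positive values)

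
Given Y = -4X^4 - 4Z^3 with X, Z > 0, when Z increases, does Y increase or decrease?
Y decreases

Taking the partial derivative:
∂Y/∂Z = -12Z^2

∂Y/∂Z = -12Z^2 < 0 (assuming positive values)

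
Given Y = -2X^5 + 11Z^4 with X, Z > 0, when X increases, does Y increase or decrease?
Y decreases

Taking the partial derivative:
∂Y/∂X = -10X^4

∂Y/∂X = -10X^4 < 0 (assuming positive values)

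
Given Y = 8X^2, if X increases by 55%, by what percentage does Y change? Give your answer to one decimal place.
140.3%

For Y = 8X^2:
If X → X(1 + 0.55)
Then Y → Y · (1 + 0.55)^2
     = Y · 2.4025

Percentage change = ((1 + 0.55)^2 − 1) × 100% ≈ 140.3%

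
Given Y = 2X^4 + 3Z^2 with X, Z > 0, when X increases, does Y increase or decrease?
Y increases

Taking the partial derivative:
∂Y/∂X = 8X^3

∂Y/∂X = 8X^3 > 0 (assuming positive values)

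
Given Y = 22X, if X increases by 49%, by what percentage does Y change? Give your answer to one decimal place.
49.0%

For Y = 22X:
If X → X(1 + 0.49)
Then Y → Y · (1 + 0.49)^1
     = Y · 1.4900

Percentage change = ((1 + 0.49)^1 − 1) × 100% = 49.0%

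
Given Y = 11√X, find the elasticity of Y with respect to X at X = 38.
Elasticity = 1/2

Elasticity = (dY/dX) · (X/Y)

dY/dX = 11/(2·√X)
At X = 38: dY/dX = 11·√38/76, Y = 11·√38

Elasticity = (11·√38/76) · (38 / (11·√38)) = 1/2

Interpretation: for a small percentage change in X, the percentage change in Y is approximately 0.50 times as large.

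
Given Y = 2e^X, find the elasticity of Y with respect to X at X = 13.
Elasticity = 13

Elasticity = (dY/dX) · (X/Y)

dY/dX = 2·e^X
At X = 13: dY/dX = 2·e^13, Y = 2·e^13

Elasticity = (2·e^13) · (13 / (2·e^13)) = 13

Interpretation: for a small percentage change in X, the percentage change in Y is approximately 13.00 times as large.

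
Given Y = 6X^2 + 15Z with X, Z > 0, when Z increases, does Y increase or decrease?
Y increases

Taking the partial derivative:
∂Y/∂Z = 15

∂Y/∂Z = 15 > 0 (assuming positive values)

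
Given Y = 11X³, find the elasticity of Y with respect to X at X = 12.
Elasticity = 3

Elasticity = (dY/dX) · (X/Y)

dY/dX = 33·X²
At X = 12: dY/dX = 4752, Y = 19008

Elasticity = 4752 · (12 / 19008) = 3

Interpretation: for a small percentage change in X, the percentage change in Y is approximately 3.00 times as large.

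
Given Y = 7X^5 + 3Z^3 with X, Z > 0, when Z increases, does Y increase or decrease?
Y increases

Taking the partial derivative:
∂Y/∂Z = 9Z^2

∂Y/∂Z = 9Z^2 > 0 (assuming positive values)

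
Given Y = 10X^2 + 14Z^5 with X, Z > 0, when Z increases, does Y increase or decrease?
Y increases

Taking the partial derivative:
∂Y/∂Z = 70Z^4

∂Y/∂Z = 70Z^4 > 0 (assuming positive values)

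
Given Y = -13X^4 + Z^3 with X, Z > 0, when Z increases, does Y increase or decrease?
Y increases

Taking the partial derivative:
∂Y/∂Z = 3Z^2

∂Y/∂Z = 3Z^2 > 0 (assuming positive values)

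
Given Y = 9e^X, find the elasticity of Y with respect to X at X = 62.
Elasticity = 62

Elasticity = (dY/dX) · (X/Y)

dY/dX = 9·e^X
At X = 62: dY/dX = 9·e^62, Y = 9·e^62

Elasticity = (9·e^62) · (62 / (9·e^62)) = 62

Interpretation: for a small percentage change in X, the percentage change in Y is approximately 62.00 times as large.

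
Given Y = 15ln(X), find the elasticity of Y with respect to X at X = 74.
Elasticity = 1/ln(74) ≈ 0.2323

Elasticity = (dY/dX) · (X/Y)

dY/dX = 15/X
At X = 74: dY/dX = 15/74, Y = 15·ln(74)

Elasticity = (15/74) · (74 / (15·ln(74))) = 1/ln(74) ≈ 0.2323

Interpretation: for a small percentage change in X, the percentage change in Y is approximately 0.23 times as large.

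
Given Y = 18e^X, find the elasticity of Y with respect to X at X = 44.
Elasticity = 44

Elasticity = (dY/dX) · (X/Y)

dY/dX = 18·e^X
At X = 44: dY/dX = 18·e^44, Y = 18·e^44

Elasticity = (18·e^44) · (44 / (18·e^44)) = 44

Interpretation: for a small percentage change in X, the percentage change in Y is approximately 44.00 times as large.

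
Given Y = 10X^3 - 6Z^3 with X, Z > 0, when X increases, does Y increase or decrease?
Y increases

Taking the partial derivative:
∂Y/∂X = 30X^2

∂Y/∂X = 30X^2 > 0 (assuming positive values)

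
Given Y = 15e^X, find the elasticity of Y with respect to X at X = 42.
Elasticity = 42

Elasticity = (dY/dX) · (X/Y)

dY/dX = 15·e^X
At X = 42: dY/dX = 15·e^42, Y = 15·e^42

Elasticity = (15·e^42) · (42 / (15·e^42)) = 42

Interpretation: for a small percentage change in X, the percentage change in Y is approximately 42.00 times as large.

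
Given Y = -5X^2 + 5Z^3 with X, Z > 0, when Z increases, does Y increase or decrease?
Y increases

Taking the partial derivative:
∂Y/∂Z = 15Z^2

∂Y/∂Z = 15Z^2 > 0 (assuming positive values)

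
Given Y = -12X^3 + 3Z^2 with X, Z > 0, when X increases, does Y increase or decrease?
Y decreases

Taking the partial derivative:
∂Y/∂X = -36X^2

∂Y/∂X = -36X^2 < 0 (assuming positive values)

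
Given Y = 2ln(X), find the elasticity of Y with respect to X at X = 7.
Elasticity = 1/ln(7) ≈ 0.5139

Elasticity = (dY/dX) · (X/Y)

dY/dX = 2/X
At X = 7: dY/dX = 2/7, Y = 2·ln(7)

Elasticity = (2/7) · (7 / (2·ln(7))) = 1/ln(7) ≈ 0.5139

Interpretation: for a small percentage change in X, the percentage change in Y is approximately 0.51 times as large.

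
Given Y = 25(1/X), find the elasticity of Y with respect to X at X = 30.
Elasticity = -1

Elasticity = (dY/dX) · (X/Y)

dY/dX = -25/X²
At X = 30: dY/dX = -1/36, Y = 5/6

Elasticity = (-1/36) · (30 / (5/6)) = -1

Interpretation: for a small percentage change in X, the percentage change in Y is approximately -1.00 times as large.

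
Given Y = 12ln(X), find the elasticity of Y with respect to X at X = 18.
Elasticity = 1/ln(18) ≈ 0.3460

Elasticity = (dY/dX) · (X/Y)

dY/dX = 12/X
At X = 18: dY/dX = 2/3, Y = 12·ln(18)

Elasticity = (2/3) · (18 / (12·ln(18))) = 1/ln(18) ≈ 0.3460

Interpretation: for a small percentage change in X, the percentage change in Y is approximately 0.35 times as large.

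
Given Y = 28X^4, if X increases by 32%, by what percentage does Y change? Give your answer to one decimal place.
203.6%

For Y = 28X^4:
If X → X(1 + 0.32)
Then Y → Y · (1 + 0.32)^4
     ≈ Y · 3.0360

Percentage change = ((1 + 0.32)^4 − 1) × 100% ≈ 203.6%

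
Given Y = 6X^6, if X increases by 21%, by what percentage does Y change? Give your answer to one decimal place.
213.8%

For Y = 6X^6:
If X → X(1 + 0.21)
Then Y → Y · (1 + 0.21)^6
     ≈ Y · 3.1384

Percentage change = ((1 + 0.21)^6 − 1) × 100% ≈ 213.8%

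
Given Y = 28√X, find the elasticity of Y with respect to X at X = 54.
Elasticity = 1/2

Elasticity = (dY/dX) · (X/Y)

dY/dX = 14/√X
At X = 54: dY/dX = 7·√6/9, Y = 84·√6

Elasticity = (7·√6/9) · (54 / (84·√6)) = 1/2

Interpretation: for a small percentage change in X, the percentage change in Y is approximately 0.50 times as large.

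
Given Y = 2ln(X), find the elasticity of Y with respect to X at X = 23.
Elasticity = 1/ln(23) ≈ 0.3189

Elasticity = (dY/dX) · (X/Y)

dY/dX = 2/X
At X = 23: dY/dX = 2/23, Y = 2·ln(23)

Elasticity = (2/23) · (23 / (2·ln(23))) = 1/ln(23) ≈ 0.3189

Interpretation: for a small percentage change in X, the percentage change in Y is approximately 0.32 times as large.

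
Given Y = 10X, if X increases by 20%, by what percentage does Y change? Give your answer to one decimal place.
20.0%

For Y = 10X:
If X → X(1 + 0.2)
Then Y → Y · (1 + 0.2)^1
     = Y · 1.2000

Percentage change = ((1 + 0.2)^1 − 1) × 100% = 20.0%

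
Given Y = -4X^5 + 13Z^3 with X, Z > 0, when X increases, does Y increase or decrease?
Y decreases

Taking the partial derivative:
∂Y/∂X = -20X^4

∂Y/∂X = -20X^4 < 0 (assuming positive values)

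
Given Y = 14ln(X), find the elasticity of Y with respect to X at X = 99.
Elasticity = 1/ln(99) ≈ 0.2176

Elasticity = (dY/dX) · (X/Y)

dY/dX = 14/X
At X = 99: dY/dX = 14/99, Y = 14·ln(99)

Elasticity = (14/99) · (99 / (14·ln(99))) = 1/ln(99) ≈ 0.2176

Interpretation: for a small percentage change in X, the percentage change in Y is approximately 0.22 times as large.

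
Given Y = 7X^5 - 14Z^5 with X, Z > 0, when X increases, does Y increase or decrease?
Y increases

Taking the partial derivative:
∂Y/∂X = 35X^4

∂Y/∂X = 35X^4 > 0 (assuming positive values)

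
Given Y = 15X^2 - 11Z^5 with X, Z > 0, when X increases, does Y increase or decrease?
Y increases

Taking the partial derivative:
∂Y/∂X = 30X

∂Y/∂X = 30X > 0 (assuming positive values)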